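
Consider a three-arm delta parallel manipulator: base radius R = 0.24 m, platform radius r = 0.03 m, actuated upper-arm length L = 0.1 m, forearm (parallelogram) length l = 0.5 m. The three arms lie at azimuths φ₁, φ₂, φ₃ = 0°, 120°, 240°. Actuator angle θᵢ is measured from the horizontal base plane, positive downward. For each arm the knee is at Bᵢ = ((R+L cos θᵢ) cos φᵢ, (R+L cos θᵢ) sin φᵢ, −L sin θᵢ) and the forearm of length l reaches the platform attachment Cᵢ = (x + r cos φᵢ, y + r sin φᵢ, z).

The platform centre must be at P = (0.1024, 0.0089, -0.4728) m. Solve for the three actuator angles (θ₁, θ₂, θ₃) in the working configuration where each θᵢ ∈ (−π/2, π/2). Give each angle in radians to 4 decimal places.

θ₁ = 0.1742, θ₂ = 1.0464, θ₃ = 1.1342

φ1=0.0° → target in arm frame (0.1024, 0.0089)
  A cos θ + B sin θ = C:  0.1076·cos θ + -0.4728·sin θ = 0.0240
  θ1 = atan2(B,A) + arccos(C/0.4849) = 0.1742
arm 2 (φ=120.0°): x'=-0.0435, y'=-0.0931
  A=0.2535, B=-0.4728, C=(l²−L²−A²−y'²−z²)/(2L)=-0.2824
  γ=atan2(-0.4728,0.2535)=-1.0786;  ψ=arccos(-0.5263)=2.1251;  θ2=γ+ψ≈1.0464
φ3=240.0° → target in arm frame (-0.0589, 0.0842)
  A=0.2689, B=-0.4728, C=(l²−L²−A²−y'²−z²)/(2L)=-0.3147
  θ3 = atan2(B,A) + arccos(C/0.5439) = 1.1342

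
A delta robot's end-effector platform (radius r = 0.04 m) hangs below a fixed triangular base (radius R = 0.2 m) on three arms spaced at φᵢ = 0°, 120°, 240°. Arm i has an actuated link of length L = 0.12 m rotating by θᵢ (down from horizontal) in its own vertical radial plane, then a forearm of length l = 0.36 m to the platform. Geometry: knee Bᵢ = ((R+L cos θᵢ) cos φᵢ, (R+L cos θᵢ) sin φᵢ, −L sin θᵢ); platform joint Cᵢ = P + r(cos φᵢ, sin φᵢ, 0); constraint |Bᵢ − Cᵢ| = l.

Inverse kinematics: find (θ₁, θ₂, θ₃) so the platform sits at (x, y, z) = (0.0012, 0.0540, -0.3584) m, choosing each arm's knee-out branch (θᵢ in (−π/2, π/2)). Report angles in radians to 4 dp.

θ₁ = 0.8725, θ₂ = 0.6113, θ₃ = 1.1345

φ1=0.0° → target in arm frame (0.0012, 0.0540)
  A=0.1588, B=-0.3584, C=(l²−L²−A²−y'²−z²)/(2L)=-0.1724
  θ1 = atan2(B,A) + arccos(C/0.3920) = 0.8725
φ2=120.0° → target in arm frame (0.0462, -0.0280)
  A cos θ + B sin θ = C:  0.1138·cos θ + -0.3584·sin θ = -0.1125
  θ2 = atan2(B,A) + arccos(C/0.3760) = 0.6113
arm 3 (φ=240.0°): x'=-0.0474, y'=-0.0260
  e−x'=0.2074;  (l²−L²−(e−x')²−y'²−z²)/2L = -0.2372
  γ=atan2(-0.3584,0.2074)=-1.0463;  ψ=arccos(-0.5728)=2.1807;  θ3=γ+ψ≈1.1345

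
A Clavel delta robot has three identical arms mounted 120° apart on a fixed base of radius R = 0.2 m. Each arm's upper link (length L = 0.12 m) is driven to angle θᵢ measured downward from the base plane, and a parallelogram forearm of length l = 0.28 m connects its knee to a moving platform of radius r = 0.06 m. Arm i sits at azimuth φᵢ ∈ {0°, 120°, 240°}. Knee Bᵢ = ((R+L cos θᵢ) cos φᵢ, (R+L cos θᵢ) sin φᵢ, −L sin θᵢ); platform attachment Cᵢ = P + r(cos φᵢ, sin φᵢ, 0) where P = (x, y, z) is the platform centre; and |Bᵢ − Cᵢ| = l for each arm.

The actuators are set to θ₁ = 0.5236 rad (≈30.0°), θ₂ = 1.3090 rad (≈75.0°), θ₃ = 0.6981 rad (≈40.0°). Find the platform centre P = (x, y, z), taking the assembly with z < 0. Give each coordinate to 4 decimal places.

φ1=0.0°: virtual centre (0.2439, 0.0000, -0.0600), radius l
φ2=120.0°: virtual centre (-0.0855, 0.1481, -0.1159), radius l
arm 3 at φ=240.0°: e+L cos θ3 = 0.2319;  S3 = (-0.1160, -0.2009, -0.0771)
|S₂|²−|S₁|² = -0.0204;  |S₃|²−|S₁|² = -0.0034
plane₁₂: -0.6589x+0.2963y+-0.1118z = -0.0204
det = 0.4779;  x = 0.0192+-0.1152z,  y = -0.0261+0.1212z
sphere 1 gives Az²+Bz+C=0 with A=1.0280, B=0.1655, C=-0.0236;  B²−4AC=0.1245;  roots -0.2521, 0.0912;  negative root z = -0.2521
x = 0.0483, y = -0.0566

(0.0483, -0.0566, -0.2521)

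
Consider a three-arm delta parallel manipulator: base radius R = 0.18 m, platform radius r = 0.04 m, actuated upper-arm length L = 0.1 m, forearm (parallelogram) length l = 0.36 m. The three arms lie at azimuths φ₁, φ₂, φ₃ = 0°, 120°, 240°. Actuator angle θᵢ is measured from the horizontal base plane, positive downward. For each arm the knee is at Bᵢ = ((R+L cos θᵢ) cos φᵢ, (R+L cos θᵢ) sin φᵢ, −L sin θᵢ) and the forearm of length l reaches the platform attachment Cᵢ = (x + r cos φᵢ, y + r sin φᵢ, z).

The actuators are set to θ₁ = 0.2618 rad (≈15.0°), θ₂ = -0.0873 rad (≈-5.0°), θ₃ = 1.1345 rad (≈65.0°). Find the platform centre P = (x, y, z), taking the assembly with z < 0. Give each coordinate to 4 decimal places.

arm 1 at φ=0.0°: (R−r)+L cos θ1 = 0.2366;  S1 = (0.2366, 0.0000, -0.0259)
S2 = (0.2396·cos120.0°, 0.2396·sin120.0°, 0.0087) = (-0.1198, 0.2075, 0.0087)
arm 3 at φ=240.0°: (R−r)+L cos θ3 = 0.1823;  S3 = (-0.0911, -0.1578, -0.0906)
subtract pairs → two planes through P
[-0.7128 0.4150 0.0692]·P = 0.0008;  [-0.6554 -0.3157 -0.1295]·P = -0.0152
Cramer: x(z) = 0.0122-0.0642z;  y(z) = 0.0229-0.2770z
quadratic in z: (1.0808)z²+(0.0679)z+(-0.0780)=0, √Δ=0.5848 → z ∈ {-0.3019, 0.2391}; z = -0.3019 (taking z<0)
x = 0.0315, y = 0.1066

(0.0315, 0.1066, -0.3019)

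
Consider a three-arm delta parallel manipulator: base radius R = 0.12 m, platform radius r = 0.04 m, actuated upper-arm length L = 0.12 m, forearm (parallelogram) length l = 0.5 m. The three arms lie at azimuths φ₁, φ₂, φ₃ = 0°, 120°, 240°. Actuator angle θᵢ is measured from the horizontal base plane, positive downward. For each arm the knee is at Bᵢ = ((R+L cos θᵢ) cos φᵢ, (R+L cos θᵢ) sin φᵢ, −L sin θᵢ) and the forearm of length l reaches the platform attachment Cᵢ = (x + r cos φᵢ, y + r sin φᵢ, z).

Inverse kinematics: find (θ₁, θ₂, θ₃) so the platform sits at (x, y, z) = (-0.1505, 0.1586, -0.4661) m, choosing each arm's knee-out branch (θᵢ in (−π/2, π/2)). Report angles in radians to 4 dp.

θ₁ = 0.9602, θ₂ = -0.2614, θ₃ = 0.6982

rotate P by −φ1: (-0.1505, 0.1586, -0.4661)
  A cos θ + B sin θ = C:  0.2305·cos θ + -0.4661·sin θ = -0.2497
  γ=atan2(-0.4661,0.2305)=-1.1115;  ψ=arccos(-0.4803)=2.0717;  θ1=γ+ψ≈0.9602
rotate P by −φ2: (0.2126, 0.0510, -0.4661)
  A=-0.1326, B=-0.4661, C=(l²−L²−A²−y'²−z²)/(2L)=-0.0077
  γ=atan2(-0.4661,-0.1326)=-1.8480;  ψ=arccos(-0.0158)=1.5866;  θ2=γ+ψ≈-0.2614
rotate P by −φ3: (-0.0621, -0.2096, -0.4661)
  A=0.1421, B=-0.4661, C=(l²−L²−A²−y'²−z²)/(2L)=-0.1908
  γ=atan2(-0.4661,0.1421)=-1.2749;  ψ=arccos(-0.3915)=1.9731;  θ3=γ+ψ≈0.6982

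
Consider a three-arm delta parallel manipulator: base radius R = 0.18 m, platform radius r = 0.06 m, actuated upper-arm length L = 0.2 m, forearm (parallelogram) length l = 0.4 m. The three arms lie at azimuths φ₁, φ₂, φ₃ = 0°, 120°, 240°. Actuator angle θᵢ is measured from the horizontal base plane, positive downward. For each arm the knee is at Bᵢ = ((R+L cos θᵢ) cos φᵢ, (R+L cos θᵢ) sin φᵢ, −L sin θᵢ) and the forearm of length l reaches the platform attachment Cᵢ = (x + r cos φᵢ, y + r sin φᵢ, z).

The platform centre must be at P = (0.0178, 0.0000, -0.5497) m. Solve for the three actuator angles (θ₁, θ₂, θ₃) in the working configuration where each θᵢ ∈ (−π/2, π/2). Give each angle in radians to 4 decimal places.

θ₁ = 1.2215, θ₂ = 1.3088, θ₃ = 1.3088

φ1=0.0° → target in arm frame (0.0178, 0.0000)
  A cos θ + B sin θ = C:  0.1022·cos θ + -0.5497·sin θ = -0.4815
  √(A²+B²)=0.5591;  θ1 = -1.3870+2.6085 ≈ 1.2215
rotate P by −φ2: (-0.0089, -0.0154, -0.5497)
  e−x'=0.1289;  (l²−L²−(e−x')²−y'²−z²)/2L = -0.4976
  γ=atan2(-0.5497,0.1289)=-1.3405;  ψ=arccos(-0.8812)=2.6493;  θ2=γ+ψ≈1.3088
φ3=240.0° → target in arm frame (-0.0089, 0.0154)
  A=0.1289, B=-0.5497, C=(l²−L²−A²−y'²−z²)/(2L)=-0.4976
  √(A²+B²)=0.5646;  θ3 = -1.3405+2.6493 ≈ 1.3088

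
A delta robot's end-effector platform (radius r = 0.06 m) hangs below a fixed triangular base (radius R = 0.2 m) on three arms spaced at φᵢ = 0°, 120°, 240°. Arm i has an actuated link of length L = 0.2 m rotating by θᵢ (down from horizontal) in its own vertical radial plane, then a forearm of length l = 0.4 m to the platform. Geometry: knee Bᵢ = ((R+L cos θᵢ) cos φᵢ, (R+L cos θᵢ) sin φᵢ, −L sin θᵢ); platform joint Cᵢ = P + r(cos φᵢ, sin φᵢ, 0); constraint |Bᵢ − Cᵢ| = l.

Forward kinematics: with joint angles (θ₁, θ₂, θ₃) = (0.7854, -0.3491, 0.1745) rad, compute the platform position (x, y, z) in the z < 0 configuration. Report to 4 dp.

arm 1 at φ=0.0°: e+L cos θ1 = 0.2814;  O1 = (0.2814, 0.0000, -0.1414)
arm 2 at φ=120.0°: e+L cos θ2 = 0.3279;  O2 = (-0.1640, 0.2840, 0.0684)
arm 3 at φ=240.0°: e+L cos θ3 = 0.3370;  O3 = (-0.1685, -0.2918, -0.0347)
|O₂|²−|O₁|² = 0.0130;  |O₃|²−|O₁|² = 0.0156
plane₁₂: -0.8908x+0.5680y+0.4197z = 0.0130
Cramer: x(z) = -0.0159+0.3551z;  y(z) = -0.0021-0.1819z
into |P−O₁|² = l²: 1.1592z² + 0.0724z + -0.0516 = 0;  Δ = 0.2444;  z = -0.2444 or 0.1820 → z<0 root = -0.2444
x = -0.1028, y = 0.0424

(-0.1028, 0.0424, -0.2444)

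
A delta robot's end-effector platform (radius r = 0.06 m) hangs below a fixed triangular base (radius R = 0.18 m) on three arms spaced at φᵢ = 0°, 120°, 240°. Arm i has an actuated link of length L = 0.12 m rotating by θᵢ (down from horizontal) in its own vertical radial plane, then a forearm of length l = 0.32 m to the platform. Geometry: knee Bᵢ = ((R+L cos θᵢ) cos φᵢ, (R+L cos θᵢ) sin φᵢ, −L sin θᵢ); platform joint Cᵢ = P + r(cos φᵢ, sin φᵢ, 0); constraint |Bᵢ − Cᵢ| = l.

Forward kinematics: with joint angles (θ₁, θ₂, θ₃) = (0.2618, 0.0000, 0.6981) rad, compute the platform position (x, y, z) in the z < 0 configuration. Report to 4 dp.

(0.0109, 0.0584, -0.2509)

φ1=0.0°: virtual centre (0.2359, 0.0000, -0.0311), radius l
O2 = (0.2400·cos120.0°, 0.2400·sin120.0°, 0.0000) = (-0.1200, 0.2078, 0.0000)
O3 = (0.2119·cos240.0°, 0.2119·sin240.0°, -0.0771) = (-0.1060, -0.1835, -0.0771)
subtract pairs → two planes through P
linear system: -0.7118x+0.4157y = 0.0010−0.0621z; -0.6837x+-0.3671y = -0.0058−-0.0921z
Cramer: x(z) = 0.0037-0.0284z;  y(z) = 0.0087-0.1981z
into |P−O₁|² = l²: 1.0400z² + 0.0719z + -0.0474 = 0;  Δ = 0.2026;  z = -0.2509 or 0.1818 → z<0 root = -0.2509
x = 0.0109, y = 0.0584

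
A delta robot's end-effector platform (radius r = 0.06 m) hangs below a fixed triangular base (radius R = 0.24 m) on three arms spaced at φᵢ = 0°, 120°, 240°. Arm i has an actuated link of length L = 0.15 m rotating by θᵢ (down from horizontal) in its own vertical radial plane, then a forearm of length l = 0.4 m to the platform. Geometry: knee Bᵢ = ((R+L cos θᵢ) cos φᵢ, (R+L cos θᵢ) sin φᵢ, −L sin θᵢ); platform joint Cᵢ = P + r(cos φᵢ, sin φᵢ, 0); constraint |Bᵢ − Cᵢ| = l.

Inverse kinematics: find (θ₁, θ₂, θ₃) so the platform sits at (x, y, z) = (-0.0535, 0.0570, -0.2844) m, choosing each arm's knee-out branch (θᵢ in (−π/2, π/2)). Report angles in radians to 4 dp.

θ₁ = 0.6979, θ₂ = -0.1745, θ₃ = 0.5238

rotate P by −φ1: (-0.0535, 0.0570, -0.2844)
  A cos θ + B sin θ = C:  0.2335·cos θ + -0.2844·sin θ = -0.0038
  θ1 = atan2(B,A) + arccos(C/0.3680) = 0.6979
arm 2 (φ=120.0°): x'=0.0761, y'=0.0178
  A cos θ + B sin θ = C:  0.1039·cos θ + -0.2844·sin θ = 0.1517
  √(A²+B²)=0.3028;  θ2 = -1.2206+1.0461 ≈ -0.1745
φ3=240.0° → target in arm frame (-0.0226, -0.0748)
  A cos θ + B sin θ = C:  0.2026·cos θ + -0.2844·sin θ = 0.0332
  √(A²+B²)=0.3492;  θ3 = -0.9518+1.4755 ≈ 0.5238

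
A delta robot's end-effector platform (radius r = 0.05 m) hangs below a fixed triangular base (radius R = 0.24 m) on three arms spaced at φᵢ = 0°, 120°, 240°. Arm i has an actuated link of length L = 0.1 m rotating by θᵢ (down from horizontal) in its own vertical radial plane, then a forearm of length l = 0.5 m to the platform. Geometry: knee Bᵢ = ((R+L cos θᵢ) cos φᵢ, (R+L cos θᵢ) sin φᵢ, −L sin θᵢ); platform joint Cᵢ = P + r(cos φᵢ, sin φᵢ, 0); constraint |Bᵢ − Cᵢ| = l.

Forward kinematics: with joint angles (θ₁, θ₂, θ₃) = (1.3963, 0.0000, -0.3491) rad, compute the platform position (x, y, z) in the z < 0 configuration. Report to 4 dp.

(-0.1797, -0.0273, -0.4139)

φ1=0.0°: virtual centre (0.2074, 0.0000, -0.0985), radius l
centre 2 = (0.2900·cos120.0°, 0.2900·sin120.0°, 0.0000) = (-0.1450, 0.2511, 0.0000)
centre 3 = (0.2840·cos240.0°, 0.2840·sin240.0°, 0.0342) = (-0.1420, -0.2459, 0.0342)
subtract pairs → two planes through P
linear system: -0.7047x+0.5023y = 0.0314−0.1970z; -0.6987x+-0.4918y = 0.0291−0.2654z
det = 0.6976;  x = -0.0431+0.3300z,  y = 0.0020+0.0708z
quadratic in z: (1.1139)z²+(0.0320)z+(-0.1776)=0, √Δ=0.8900 → z ∈ {-0.4139, 0.3852}; z = -0.4139 (taking z<0)
x = -0.1797, y = -0.0273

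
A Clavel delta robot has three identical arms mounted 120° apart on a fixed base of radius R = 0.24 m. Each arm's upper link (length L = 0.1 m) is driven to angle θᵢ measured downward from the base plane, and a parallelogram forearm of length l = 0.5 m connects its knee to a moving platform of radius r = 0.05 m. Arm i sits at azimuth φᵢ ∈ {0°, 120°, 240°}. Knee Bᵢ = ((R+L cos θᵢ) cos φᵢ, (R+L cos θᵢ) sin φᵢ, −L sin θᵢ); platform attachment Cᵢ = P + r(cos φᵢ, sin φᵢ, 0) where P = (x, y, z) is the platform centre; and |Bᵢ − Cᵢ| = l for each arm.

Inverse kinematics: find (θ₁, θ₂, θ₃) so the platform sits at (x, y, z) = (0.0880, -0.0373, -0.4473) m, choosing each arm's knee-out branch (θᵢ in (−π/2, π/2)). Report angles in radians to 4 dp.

θ₁ = -0.0874, θ₂ = 0.8728, θ₃ = 0.5232

rotate P by −φ1: (0.0880, -0.0373, -0.4473)
  A=0.1020, B=-0.4473, C=(l²−L²−A²−y'²−z²)/(2L)=0.1406
  √(A²+B²)=0.4588;  θ1 = -1.3466+1.2592 ≈ -0.0874
rotate P by −φ2: (-0.0763, -0.0576, -0.4473)
  A cos θ + B sin θ = C:  0.2663·cos θ + -0.4473·sin θ = -0.1715
  θ2 = atan2(B,A) + arccos(C/0.5206) = 0.8728
φ3=240.0° → target in arm frame (-0.0117, 0.0949)
  A=0.2017, B=-0.4473, C=(l²−L²−A²−y'²−z²)/(2L)=-0.0488
  √(A²+B²)=0.4907;  θ3 = -1.1472+1.6704 ≈ 0.5232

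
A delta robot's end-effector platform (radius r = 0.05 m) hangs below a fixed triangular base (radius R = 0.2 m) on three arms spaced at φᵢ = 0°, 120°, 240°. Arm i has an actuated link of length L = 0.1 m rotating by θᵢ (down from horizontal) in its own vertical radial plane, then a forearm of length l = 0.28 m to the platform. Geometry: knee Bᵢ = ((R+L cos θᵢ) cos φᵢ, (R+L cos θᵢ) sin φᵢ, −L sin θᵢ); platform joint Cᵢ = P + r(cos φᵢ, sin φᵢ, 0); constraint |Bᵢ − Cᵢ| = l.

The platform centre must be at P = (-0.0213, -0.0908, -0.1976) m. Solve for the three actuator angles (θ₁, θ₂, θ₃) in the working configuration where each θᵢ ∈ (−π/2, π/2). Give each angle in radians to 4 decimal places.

θ₁ = 0.8723, θ₂ = 1.2220, θ₃ = -0.3495

rotate P by −φ1: (-0.0213, -0.0908, -0.1976)
  A cos θ + B sin θ = C:  0.1713·cos θ + -0.1976·sin θ = -0.0412
  γ=atan2(-0.1976,0.1713)=-0.8566;  ψ=arccos(-0.1574)=1.7289;  θ1=γ+ψ≈0.8723
arm 2 (φ=120.0°): x'=-0.0680, y'=0.0638
  A cos θ + B sin θ = C:  0.2180·cos θ + -0.1976·sin θ = -0.1112
  θ2 = atan2(B,A) + arccos(C/0.2942) = 1.2220
rotate P by −φ3: (0.0893, 0.0270, -0.1976)
  A=0.0607, B=-0.1976, C=(l²−L²−A²−y'²−z²)/(2L)=0.1247
  √(A²+B²)=0.2067;  θ3 = -1.2727+0.9232 ≈ -0.3495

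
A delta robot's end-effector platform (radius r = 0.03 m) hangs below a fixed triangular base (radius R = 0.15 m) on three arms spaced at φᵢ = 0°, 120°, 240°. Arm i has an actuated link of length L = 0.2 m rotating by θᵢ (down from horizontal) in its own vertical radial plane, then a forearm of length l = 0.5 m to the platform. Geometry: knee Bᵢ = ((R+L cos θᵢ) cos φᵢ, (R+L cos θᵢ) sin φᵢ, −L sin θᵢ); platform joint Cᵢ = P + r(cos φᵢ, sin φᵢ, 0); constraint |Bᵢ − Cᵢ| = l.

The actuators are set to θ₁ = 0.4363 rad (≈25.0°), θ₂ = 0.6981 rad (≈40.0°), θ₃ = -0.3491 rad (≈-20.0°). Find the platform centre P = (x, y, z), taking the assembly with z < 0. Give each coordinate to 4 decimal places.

φ1=0.0°: virtual centre (0.3013, 0.0000, -0.0845), radius l
S2 = (0.2732·cos120.0°, 0.2732·sin120.0°, -0.1286) = (-0.1366, 0.2366, -0.1286)
φ3=240.0°: virtual centre (-0.1540, -0.2667, 0.0684), radius l
subtract pairs → two planes through P
plane₁₂: -0.8757x+0.4732y+-0.0881z = -0.0067
Cramer: x(z) = 0.0032+0.1089z;  y(z) = -0.0084+0.3876z
sphere 1 gives Az²+Bz+C=0 with A=1.1621, B=0.0976, C=-0.1539;  B²−4AC=0.7250;  roots -0.4084, 0.3243;  negative root z = -0.4084
x = -0.0413, y = -0.1667

(-0.0413, -0.1667, -0.4084)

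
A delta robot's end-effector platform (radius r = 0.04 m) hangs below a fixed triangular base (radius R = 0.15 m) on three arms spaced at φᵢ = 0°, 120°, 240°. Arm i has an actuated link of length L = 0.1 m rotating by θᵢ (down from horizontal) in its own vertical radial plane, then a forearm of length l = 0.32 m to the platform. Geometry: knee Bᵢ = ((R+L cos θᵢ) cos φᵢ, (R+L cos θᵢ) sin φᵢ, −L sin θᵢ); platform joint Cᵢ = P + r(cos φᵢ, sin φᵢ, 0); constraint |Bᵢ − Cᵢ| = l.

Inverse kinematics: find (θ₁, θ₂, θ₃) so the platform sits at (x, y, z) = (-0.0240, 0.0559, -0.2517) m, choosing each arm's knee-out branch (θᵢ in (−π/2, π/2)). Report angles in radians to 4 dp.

θ₁ = 0.3491, θ₂ = -0.3491, θ₃ = 0.4368

φ1=0.0° → target in arm frame (-0.0240, 0.0559)
  A=0.1340, B=-0.2517, C=(l²−L²−A²−y'²−z²)/(2L)=0.0398
  θ1 = atan2(B,A) + arccos(C/0.2851) = 0.3491
φ2=120.0° → target in arm frame (0.0604, -0.0072)
  A=0.0496, B=-0.2517, C=(l²−L²−A²−y'²−z²)/(2L)=0.1327
  √(A²+B²)=0.2565;  θ2 = -1.3763+1.0272 ≈ -0.3491
rotate P by −φ3: (-0.0364, -0.0487, -0.2517)
  e−x'=0.1464;  (l²−L²−(e−x')²−y'²−z²)/2L = 0.0262
  √(A²+B²)=0.2912;  θ3 = -1.0440+1.4808 ≈ 0.4368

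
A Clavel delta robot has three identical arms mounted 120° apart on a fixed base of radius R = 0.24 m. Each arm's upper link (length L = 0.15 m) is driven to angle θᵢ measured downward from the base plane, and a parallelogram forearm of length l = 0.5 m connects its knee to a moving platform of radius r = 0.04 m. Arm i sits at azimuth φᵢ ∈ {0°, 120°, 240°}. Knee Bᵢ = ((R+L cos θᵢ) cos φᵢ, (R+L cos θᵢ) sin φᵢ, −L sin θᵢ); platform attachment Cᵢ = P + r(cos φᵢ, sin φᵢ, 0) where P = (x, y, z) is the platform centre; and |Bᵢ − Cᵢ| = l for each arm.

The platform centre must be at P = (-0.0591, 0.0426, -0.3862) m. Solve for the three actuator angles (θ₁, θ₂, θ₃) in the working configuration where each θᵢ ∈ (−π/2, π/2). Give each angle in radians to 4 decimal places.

θ₁ = 0.5235, θ₂ = -0.1749, θ₃ = 0.2617

φ1=0.0° → target in arm frame (-0.0591, 0.0426)
  A cos θ + B sin θ = C:  0.2591·cos θ + -0.3862·sin θ = 0.0313
  θ1 = atan2(B,A) + arccos(C/0.4651) = 0.5235
arm 2 (φ=120.0°): x'=0.0664, y'=0.0299
  e−x'=0.1336;  (l²−L²−(e−x')²−y'²−z²)/2L = 0.1987
  √(A²+B²)=0.4086;  θ2 = -1.2378+1.0629 ≈ -0.1749
rotate P by −φ3: (-0.0073, -0.0725, -0.3862)
  A cos θ + B sin θ = C:  0.2073·cos θ + -0.3862·sin θ = 0.1003
  γ=atan2(-0.3862,0.2073)=-1.0781;  ψ=arccos(0.2289)=1.3398;  θ3=γ+ψ≈0.2617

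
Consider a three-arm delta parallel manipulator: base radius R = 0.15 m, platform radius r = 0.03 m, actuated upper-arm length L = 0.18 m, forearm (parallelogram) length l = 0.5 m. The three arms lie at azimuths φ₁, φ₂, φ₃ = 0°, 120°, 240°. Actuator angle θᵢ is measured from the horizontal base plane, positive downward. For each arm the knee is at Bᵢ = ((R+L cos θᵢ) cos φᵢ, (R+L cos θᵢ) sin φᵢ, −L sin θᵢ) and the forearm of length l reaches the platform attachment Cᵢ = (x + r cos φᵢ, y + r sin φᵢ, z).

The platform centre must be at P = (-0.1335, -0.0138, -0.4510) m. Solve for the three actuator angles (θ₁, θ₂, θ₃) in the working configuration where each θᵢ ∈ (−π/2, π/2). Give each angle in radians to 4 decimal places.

θ₁ = 0.7853, θ₂ = 0.1744, θ₃ = 0.0872

φ1=0.0° → target in arm frame (-0.1335, -0.0138)
  A cos θ + B sin θ = C:  0.2535·cos θ + -0.4510·sin θ = -0.1396
  √(A²+B²)=0.5174;  θ1 = -1.0587+1.8440 ≈ 0.7853
rotate P by −φ2: (0.0548, 0.1225, -0.4510)
  A=0.0652, B=-0.4510, C=(l²−L²−A²−y'²−z²)/(2L)=-0.0141
  √(A²+B²)=0.4557;  θ2 = -1.4272+1.6017 ≈ 0.1744
φ3=240.0° → target in arm frame (0.0787, -0.1087)
  A=0.0413, B=-0.4510, C=(l²−L²−A²−y'²−z²)/(2L)=0.0019
  θ3 = atan2(B,A) + arccos(C/0.4529) = 0.0872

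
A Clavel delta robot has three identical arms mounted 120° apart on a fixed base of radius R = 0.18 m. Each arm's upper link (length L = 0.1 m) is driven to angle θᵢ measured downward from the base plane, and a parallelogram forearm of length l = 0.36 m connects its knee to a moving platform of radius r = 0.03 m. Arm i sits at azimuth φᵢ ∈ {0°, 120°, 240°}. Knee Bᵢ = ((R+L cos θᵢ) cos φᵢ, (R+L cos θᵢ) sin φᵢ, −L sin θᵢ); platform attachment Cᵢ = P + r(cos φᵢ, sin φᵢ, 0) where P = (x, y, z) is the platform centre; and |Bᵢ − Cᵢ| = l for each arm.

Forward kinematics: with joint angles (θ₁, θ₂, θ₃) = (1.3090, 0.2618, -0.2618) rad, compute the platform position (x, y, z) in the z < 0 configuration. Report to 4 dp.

arm 1 at φ=0.0°: ρ1 = 0.1759;  centre 1 = (0.1759, 0.0000, -0.0966)
centre 2 = (0.2466·cos120.0°, 0.2466·sin120.0°, -0.0259) = (-0.1233, 0.2136, -0.0259)
φ3=240.0°: virtual centre (-0.1233, -0.2136, 0.0259), radius l
eliminate P² terms by subtracting sphere 1 from 2 and 3
[-0.5984 0.4271 0.1414]·P = 0.0212;  [-0.5984 -0.4271 0.2449]·P = 0.0212
Cramer: x(z) = -0.0355+0.3229z;  y(z) = 0.0000+0.1212z
sphere 1 gives Az²+Bz+C=0 with A=1.1189, B=0.0567, C=-0.0756;  B²−4AC=0.3416;  roots -0.2865, 0.2358;  negative root z = -0.2865
x = -0.1280, y = -0.0347

(-0.1280, -0.0347, -0.2865)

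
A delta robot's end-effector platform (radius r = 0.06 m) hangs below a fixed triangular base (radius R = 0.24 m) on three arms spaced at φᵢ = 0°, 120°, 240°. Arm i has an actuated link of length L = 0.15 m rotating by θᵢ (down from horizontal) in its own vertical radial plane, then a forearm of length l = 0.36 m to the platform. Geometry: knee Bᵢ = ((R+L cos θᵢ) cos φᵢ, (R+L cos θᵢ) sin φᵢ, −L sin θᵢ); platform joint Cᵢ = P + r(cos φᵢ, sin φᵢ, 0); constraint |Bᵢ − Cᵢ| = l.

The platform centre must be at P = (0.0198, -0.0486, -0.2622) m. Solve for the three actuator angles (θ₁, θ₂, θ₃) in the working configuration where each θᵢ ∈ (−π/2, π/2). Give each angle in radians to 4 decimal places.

θ₁ = 0.4362, θ₂ = 0.8726, θ₃ = 0.3488

arm 1 (φ=0.0°): x'=0.0198, y'=-0.0486
  e−x'=0.1602;  (l²−L²−(e−x')²−y'²−z²)/2L = 0.0344
  γ=atan2(-0.2622,0.1602)=-1.0223;  ψ=arccos(0.1120)=1.4585;  θ1=γ+ψ≈0.4362
arm 2 (φ=120.0°): x'=-0.0520, y'=0.0072
  A=0.2320, B=-0.2622, C=(l²−L²−A²−y'²−z²)/(2L)=-0.0517
  √(A²+B²)=0.3501;  θ2 = -0.8465+1.7191 ≈ 0.8726
arm 3 (φ=240.0°): x'=0.0322, y'=0.0414
  A cos θ + B sin θ = C:  0.1478·cos θ + -0.2622·sin θ = 0.0493
  γ=atan2(-0.2622,0.1478)=-1.0575;  ψ=arccos(0.1637)=1.4063;  θ3=γ+ψ≈0.3488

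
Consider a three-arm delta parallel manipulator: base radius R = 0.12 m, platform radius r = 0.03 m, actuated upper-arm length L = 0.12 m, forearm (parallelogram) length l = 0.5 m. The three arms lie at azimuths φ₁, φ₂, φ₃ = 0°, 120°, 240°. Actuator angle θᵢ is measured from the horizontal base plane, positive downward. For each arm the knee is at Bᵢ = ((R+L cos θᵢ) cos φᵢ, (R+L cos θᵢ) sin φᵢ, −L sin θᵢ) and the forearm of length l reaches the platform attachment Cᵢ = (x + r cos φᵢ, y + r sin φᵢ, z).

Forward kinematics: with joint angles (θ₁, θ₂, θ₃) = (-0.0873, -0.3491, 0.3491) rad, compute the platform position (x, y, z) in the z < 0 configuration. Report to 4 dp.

(0.0167, 0.1027, -0.4393)

φ1=0.0°: virtual centre (0.2095, 0.0000, 0.0105), radius l
arm 2 at φ=120.0°: e+L cos θ2 = 0.2028;  O2 = (-0.1014, 0.1756, 0.0410)
φ3=240.0°: virtual centre (-0.1014, -0.1756, -0.0410), radius l
eliminate P² terms by subtracting sphere 1 from 2 and 3
linear system: -0.6218x+0.3512y = -0.0012−0.0612z; -0.6218x+-0.3512y = -0.0012−-0.1030z
Cramer: x(z) = 0.0020-0.0337z;  y(z) = 0.0000-0.2338z
into |P−O₁|² = l²: 1.0558z² + -0.0070z + -0.2068 = 0;  Δ = 0.8734;  z = -0.4393 or 0.4459 → z<0 root = -0.4393
x = 0.0167, y = 0.1027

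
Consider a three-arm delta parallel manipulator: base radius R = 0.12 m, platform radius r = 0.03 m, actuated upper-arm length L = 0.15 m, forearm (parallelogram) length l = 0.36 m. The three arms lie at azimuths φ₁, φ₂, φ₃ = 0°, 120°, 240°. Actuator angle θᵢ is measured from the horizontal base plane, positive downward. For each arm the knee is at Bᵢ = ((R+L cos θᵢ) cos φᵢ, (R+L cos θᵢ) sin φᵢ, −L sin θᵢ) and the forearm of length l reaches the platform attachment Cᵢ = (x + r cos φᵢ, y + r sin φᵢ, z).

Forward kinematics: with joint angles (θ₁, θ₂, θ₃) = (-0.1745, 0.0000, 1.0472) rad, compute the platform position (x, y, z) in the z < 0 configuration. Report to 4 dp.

arm 1 at φ=0.0°: e+L cos θ1 = 0.2377;  O1 = (0.2377, 0.0000, 0.0260)
arm 2 at φ=120.0°: e+L cos θ2 = 0.2400;  O2 = (-0.1200, 0.2078, 0.0000)
φ3=240.0°: virtual centre (-0.0825, -0.1429, -0.1299), radius l
eliminate P² terms by subtracting sphere 1 from 2 and 3
linear system: -0.7154x+0.4157y = 0.0004−-0.0521z; -0.6404x+-0.2858y = -0.0131−-0.3119z
Cramer: x(z) = 0.0113-0.3071z;  y(z) = 0.0205-0.4032z
quadratic in z: (1.2569)z²+(0.0705)z+(-0.0772)=0, √Δ=0.6271 → z ∈ {-0.2775, 0.2214}; z = -0.2775 (taking z<0)
x = 0.0965, y = 0.1323

(0.0965, 0.1323, -0.2775)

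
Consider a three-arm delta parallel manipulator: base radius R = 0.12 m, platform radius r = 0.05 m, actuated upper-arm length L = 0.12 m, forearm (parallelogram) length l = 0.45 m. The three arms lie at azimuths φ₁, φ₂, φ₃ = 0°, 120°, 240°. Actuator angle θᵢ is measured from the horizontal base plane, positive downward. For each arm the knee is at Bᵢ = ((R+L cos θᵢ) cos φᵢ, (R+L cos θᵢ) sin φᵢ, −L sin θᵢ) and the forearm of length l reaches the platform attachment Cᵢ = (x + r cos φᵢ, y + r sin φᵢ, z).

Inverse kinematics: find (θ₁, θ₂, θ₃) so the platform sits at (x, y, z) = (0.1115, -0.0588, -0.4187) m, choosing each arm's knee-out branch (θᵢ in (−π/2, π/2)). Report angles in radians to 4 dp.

rotate P by −φ1: (0.1115, -0.0588, -0.4187)
  e−x'=-0.0415;  (l²−L²−(e−x')²−y'²−z²)/2L = 0.0317
  θ1 = atan2(B,A) + arccos(C/0.4208) = -0.1742
rotate P by −φ2: (-0.1067, -0.0672, -0.4187)
  A=0.1767, B=-0.4187, C=(l²−L²−A²−y'²−z²)/(2L)=-0.0956
  γ=atan2(-0.4187,0.1767)=-1.1715;  ψ=arccos(-0.2103)=1.7826;  θ2=γ+ψ≈0.6111
φ3=240.0° → target in arm frame (-0.0048, 0.1260)
  A=0.0748, B=-0.4187, C=(l²−L²−A²−y'²−z²)/(2L)=-0.0361
  √(A²+B²)=0.4253;  θ3 = -1.3939+1.6559 ≈ 0.2619

θ₁ = -0.1742, θ₂ = 0.6111, θ₃ = 0.2619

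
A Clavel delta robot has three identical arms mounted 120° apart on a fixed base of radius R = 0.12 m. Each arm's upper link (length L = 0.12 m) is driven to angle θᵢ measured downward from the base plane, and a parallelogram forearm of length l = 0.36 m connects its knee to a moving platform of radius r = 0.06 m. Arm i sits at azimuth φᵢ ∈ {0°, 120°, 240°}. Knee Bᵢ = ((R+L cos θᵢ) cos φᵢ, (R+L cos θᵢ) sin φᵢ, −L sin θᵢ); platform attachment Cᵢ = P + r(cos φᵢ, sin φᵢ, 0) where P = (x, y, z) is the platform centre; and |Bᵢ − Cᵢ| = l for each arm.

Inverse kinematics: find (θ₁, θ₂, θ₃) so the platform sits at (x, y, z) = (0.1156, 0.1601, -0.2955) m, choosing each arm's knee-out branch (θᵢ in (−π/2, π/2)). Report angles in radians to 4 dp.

θ₁ = -0.1743, θ₂ = 0.0001, θ₃ = 1.1348

arm 1 (φ=0.0°): x'=0.1156, y'=0.1601
  A cos θ + B sin θ = C:  -0.0556·cos θ + -0.2955·sin θ = -0.0035
  θ1 = atan2(B,A) + arccos(C/0.3007) = -0.1743
φ2=120.0° → target in arm frame (0.0809, -0.1802)
  A=-0.0209, B=-0.2955, C=(l²−L²−A²−y'²−z²)/(2L)=-0.0209
  θ2 = atan2(B,A) + arccos(C/0.2962) = 0.0001
arm 3 (φ=240.0°): x'=-0.1965, y'=0.0201
  A cos θ + B sin θ = C:  0.2565·cos θ + -0.2955·sin θ = -0.1595
  γ=atan2(-0.2955,0.2565)=-0.8560;  ψ=arccos(-0.4078)=1.9908;  θ3=γ+ψ≈1.1348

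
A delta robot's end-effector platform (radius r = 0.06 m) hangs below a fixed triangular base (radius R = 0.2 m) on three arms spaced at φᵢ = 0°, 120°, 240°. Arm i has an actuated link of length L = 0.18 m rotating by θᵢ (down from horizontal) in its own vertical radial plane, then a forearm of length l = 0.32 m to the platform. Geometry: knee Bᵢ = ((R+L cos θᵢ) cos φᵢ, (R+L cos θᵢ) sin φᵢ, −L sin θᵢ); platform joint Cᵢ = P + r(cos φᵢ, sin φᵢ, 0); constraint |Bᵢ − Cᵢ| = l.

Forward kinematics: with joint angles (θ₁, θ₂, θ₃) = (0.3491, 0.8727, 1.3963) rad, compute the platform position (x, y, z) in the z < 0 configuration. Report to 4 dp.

(0.1078, 0.0761, -0.2983)

centre 1 = (0.3091·cos0.0°, 0.3091·sin0.0°, -0.0616) = (0.3091, 0.0000, -0.0616)
centre 2 = (0.2557·cos120.0°, 0.2557·sin120.0°, -0.1379) = (-0.1278, 0.2214, -0.1379)
φ3=240.0°: virtual centre (-0.0856, -0.1483, -0.1773), radius l
subtract pairs → two planes through P
linear system: -0.8740x+0.4429y = -0.0150−-0.1526z; -0.7895x+-0.2966y = -0.0386−-0.2314z
Cramer: x(z) = 0.0354-0.2427z;  y(z) = 0.0360-0.1342z
quadratic in z: (1.0769)z²+(0.2463)z+(-0.0224)=0, √Δ=0.3962 → z ∈ {-0.2983, 0.0696}; z = -0.2983 (taking z<0)
x = 0.1078, y = 0.0761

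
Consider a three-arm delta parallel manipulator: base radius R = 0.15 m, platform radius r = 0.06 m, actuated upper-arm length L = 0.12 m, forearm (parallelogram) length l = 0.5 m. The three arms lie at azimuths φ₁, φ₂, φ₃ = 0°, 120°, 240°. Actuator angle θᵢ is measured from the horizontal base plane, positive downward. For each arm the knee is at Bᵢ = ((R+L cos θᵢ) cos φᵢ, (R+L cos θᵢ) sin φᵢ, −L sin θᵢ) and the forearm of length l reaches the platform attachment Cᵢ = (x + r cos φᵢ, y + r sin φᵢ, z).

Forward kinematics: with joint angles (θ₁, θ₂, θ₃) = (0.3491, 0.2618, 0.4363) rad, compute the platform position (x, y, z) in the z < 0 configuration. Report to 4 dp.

(0.0002, 0.0297, -0.4972)

φ1=0.0°: virtual centre (0.2028, 0.0000, -0.0410), radius l
arm 2 at φ=120.0°: ρ2 = 0.2059;  O2 = (-0.1030, 0.1783, -0.0311)
O3 = (0.1988·cos240.0°, 0.1988·sin240.0°, -0.0507) = (-0.0994, -0.1721, -0.0507)
|O₂|²−|O₁|² = 0.0006;  |O₃|²−|O₁|² = -0.0007
[-0.6114 0.3566 0.0200]·P = 0.0006;  [-0.6043 -0.3443 -0.0193]·P = -0.0007
Cramer: x(z) = 0.0001-0.0000z;  y(z) = 0.0018-0.0561z
quadratic in z: (1.0031)z²+(0.0819)z+(-0.2073)=0, √Δ=0.9156 → z ∈ {-0.4972, 0.4155}; z = -0.4972 (taking z<0)
x = 0.0002, y = 0.0297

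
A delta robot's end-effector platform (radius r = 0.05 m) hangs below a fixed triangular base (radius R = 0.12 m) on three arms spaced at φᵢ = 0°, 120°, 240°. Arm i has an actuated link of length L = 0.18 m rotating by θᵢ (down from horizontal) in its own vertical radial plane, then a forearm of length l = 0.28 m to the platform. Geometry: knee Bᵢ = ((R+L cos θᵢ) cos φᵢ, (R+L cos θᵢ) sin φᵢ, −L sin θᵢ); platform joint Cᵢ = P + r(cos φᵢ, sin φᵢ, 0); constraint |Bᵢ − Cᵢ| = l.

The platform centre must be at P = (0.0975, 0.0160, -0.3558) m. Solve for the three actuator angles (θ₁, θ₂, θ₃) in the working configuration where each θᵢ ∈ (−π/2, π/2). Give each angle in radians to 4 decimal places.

θ₁ = 0.6111, θ₂ = 1.1346, θ₃ = 1.2216

rotate P by −φ1: (0.0975, 0.0160, -0.3558)
  e−x'=-0.0275;  (l²−L²−(e−x')²−y'²−z²)/2L = -0.2267
  √(A²+B²)=0.3569;  θ1 = -1.6479+2.2591 ≈ 0.6111
rotate P by −φ2: (-0.0349, -0.0924, -0.3558)
  A=0.1049, B=-0.3558, C=(l²−L²−A²−y'²−z²)/(2L)=-0.2782
  γ=atan2(-0.3558,0.1049)=-1.2841;  ψ=arccos(-0.7499)=2.4187;  θ2=γ+ψ≈1.1346
φ3=240.0° → target in arm frame (-0.0626, 0.0764)
  e−x'=0.1326;  (l²−L²−(e−x')²−y'²−z²)/2L = -0.2889
  γ=atan2(-0.3558,0.1326)=-1.2140;  ψ=arccos(-0.7610)=2.4356;  θ3=γ+ψ≈1.2216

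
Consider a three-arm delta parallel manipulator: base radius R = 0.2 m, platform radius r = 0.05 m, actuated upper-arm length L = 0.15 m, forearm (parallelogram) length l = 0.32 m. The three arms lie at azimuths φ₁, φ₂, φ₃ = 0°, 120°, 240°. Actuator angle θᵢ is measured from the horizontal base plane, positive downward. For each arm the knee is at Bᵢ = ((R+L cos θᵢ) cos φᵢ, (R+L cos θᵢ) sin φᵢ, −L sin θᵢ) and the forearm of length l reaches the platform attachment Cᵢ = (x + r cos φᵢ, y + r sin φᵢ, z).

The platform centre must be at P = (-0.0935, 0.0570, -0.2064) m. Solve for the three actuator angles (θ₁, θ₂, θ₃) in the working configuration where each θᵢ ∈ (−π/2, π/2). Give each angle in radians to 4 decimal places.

θ₁ = 1.1344, θ₂ = -0.2618, θ₃ = 0.6104

φ1=0.0° → target in arm frame (-0.0935, 0.0570)
  A cos θ + B sin θ = C:  0.2435·cos θ + -0.2064·sin θ = -0.0841
  √(A²+B²)=0.3192;  θ1 = -0.7031+1.8375 ≈ 1.1344
rotate P by −φ2: (0.0961, 0.0525, -0.2064)
  e−x'=0.0539;  (l²−L²−(e−x')²−y'²−z²)/2L = 0.1055
  γ=atan2(-0.2064,0.0539)=-1.3154;  ψ=arccos(0.4944)=1.0536;  θ2=γ+ψ≈-0.2618
φ3=240.0° → target in arm frame (-0.0026, -0.1095)
  A=0.1526, B=-0.2064, C=(l²−L²−A²−y'²−z²)/(2L)=0.0067
  γ=atan2(-0.2064,0.1526)=-0.9341;  ψ=arccos(0.0263)=1.5445;  θ3=γ+ψ≈0.6104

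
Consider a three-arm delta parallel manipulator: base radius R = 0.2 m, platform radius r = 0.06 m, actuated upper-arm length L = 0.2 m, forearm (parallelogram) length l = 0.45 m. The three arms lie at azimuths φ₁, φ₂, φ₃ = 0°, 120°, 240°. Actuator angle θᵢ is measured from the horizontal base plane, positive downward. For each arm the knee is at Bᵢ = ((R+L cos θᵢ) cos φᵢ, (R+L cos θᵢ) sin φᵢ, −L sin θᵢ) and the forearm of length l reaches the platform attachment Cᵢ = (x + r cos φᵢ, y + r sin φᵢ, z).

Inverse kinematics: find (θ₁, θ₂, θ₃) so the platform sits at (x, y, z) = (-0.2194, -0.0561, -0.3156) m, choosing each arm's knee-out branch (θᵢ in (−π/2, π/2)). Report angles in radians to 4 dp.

θ₁ = 1.2215, θ₂ = 0.1747, θ₃ = -0.3493

φ1=0.0° → target in arm frame (-0.2194, -0.0561)
  A cos θ + B sin θ = C:  0.3594·cos θ + -0.3156·sin θ = -0.1735
  γ=atan2(-0.3156,0.3594)=-0.7206;  ψ=arccos(-0.3628)=1.9421;  θ1=γ+ψ≈1.2215
rotate P by −φ2: (0.0611, 0.2181, -0.3156)
  e−x'=0.0789;  (l²−L²−(e−x')²−y'²−z²)/2L = 0.0228
  √(A²+B²)=0.3253;  θ2 = -1.3259+1.5006 ≈ 0.1747
arm 3 (φ=240.0°): x'=0.1583, y'=-0.1620
  A cos θ + B sin θ = C:  -0.0183·cos θ + -0.3156·sin θ = 0.0908
  √(A²+B²)=0.3161;  θ3 = -1.6287+1.2794 ≈ -0.3493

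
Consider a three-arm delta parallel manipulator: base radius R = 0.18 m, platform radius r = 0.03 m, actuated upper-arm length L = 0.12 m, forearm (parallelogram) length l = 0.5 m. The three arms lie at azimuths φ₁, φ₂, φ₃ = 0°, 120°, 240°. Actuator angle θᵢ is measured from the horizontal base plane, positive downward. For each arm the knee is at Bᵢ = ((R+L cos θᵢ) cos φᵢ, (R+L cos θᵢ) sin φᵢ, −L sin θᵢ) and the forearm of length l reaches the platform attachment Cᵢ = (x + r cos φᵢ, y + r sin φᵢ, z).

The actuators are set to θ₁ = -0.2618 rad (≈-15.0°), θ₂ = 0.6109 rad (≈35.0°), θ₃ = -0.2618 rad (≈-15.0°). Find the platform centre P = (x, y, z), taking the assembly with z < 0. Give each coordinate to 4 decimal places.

(0.0575, -0.0996, -0.4124)

centre 1 = (0.2659·cos0.0°, 0.2659·sin0.0°, 0.0311) = (0.2659, 0.0000, 0.0311)
arm 2 at φ=120.0°: e+L cos θ2 = 0.2483;  centre 2 = (-0.1241, 0.2150, -0.0688)
centre 3 = (0.2659·cos240.0°, 0.2659·sin240.0°, 0.0311) = (-0.1330, -0.2303, 0.0311)
|centre ₂|²−|centre ₁|² = -0.0053;  |centre ₃|²−|centre ₁|² = 0.0000
[-0.7801 0.4301 -0.1998]·P = -0.0053;  [-0.7977 -0.4606 0.0000]·P = 0.0000
det = 0.7024;  x = 0.0035+-0.1310z,  y = -0.0060+0.2269z
quadratic in z: (1.0686)z²+(0.0039)z+(-0.1801)=0, √Δ=0.8775 → z ∈ {-0.4124, 0.4087}; z = -0.4124 (taking z<0)
x = 0.0575, y = -0.0996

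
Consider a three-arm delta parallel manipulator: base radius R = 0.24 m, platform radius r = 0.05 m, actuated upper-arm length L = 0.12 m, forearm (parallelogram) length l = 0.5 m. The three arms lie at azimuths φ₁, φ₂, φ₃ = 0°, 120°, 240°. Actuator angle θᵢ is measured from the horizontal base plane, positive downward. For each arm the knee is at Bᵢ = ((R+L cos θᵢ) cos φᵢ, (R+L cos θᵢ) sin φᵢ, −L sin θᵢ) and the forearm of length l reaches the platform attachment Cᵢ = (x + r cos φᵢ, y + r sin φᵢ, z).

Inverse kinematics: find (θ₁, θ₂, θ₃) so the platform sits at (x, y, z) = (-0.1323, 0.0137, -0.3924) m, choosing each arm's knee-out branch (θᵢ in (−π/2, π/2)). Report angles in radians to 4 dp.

rotate P by −φ1: (-0.1323, 0.0137, -0.3924)
  e−x'=0.3223;  (l²−L²−(e−x')²−y'²−z²)/2L = -0.0935
  γ=atan2(-0.3924,0.3223)=-0.8832;  ψ=arccos(-0.1842)=1.7560;  θ1=γ+ψ≈0.8728
φ2=120.0° → target in arm frame (0.0780, 0.1077)
  e−x'=0.1120;  (l²−L²−(e−x')²−y'²−z²)/2L = 0.2395
  √(A²+B²)=0.4081;  θ2 = -1.2928+0.9436 ≈ -0.3492
φ3=240.0° → target in arm frame (0.0543, -0.1214)
  e−x'=0.1357;  (l²−L²−(e−x')²−y'²−z²)/2L = 0.2019
  √(A²+B²)=0.4152;  θ3 = -1.2378+1.0629 ≈ -0.1749

θ₁ = 0.8728, θ₂ = -0.3492, θ₃ = -0.1749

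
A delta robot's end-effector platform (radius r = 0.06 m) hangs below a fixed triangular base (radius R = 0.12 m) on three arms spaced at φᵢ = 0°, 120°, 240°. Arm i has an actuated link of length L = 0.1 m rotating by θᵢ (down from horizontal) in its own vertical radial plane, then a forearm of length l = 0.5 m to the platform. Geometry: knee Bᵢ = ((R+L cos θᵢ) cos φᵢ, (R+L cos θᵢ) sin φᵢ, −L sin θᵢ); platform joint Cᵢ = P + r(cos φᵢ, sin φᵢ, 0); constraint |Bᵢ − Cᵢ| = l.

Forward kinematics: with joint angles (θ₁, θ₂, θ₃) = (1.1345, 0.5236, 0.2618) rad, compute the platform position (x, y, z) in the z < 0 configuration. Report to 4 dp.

φ1=0.0°: virtual centre (0.1023, 0.0000, -0.0906), radius l
φ2=120.0°: virtual centre (-0.0733, 0.1270, -0.0500), radius l
φ3=240.0°: virtual centre (-0.0783, -0.1356, -0.0259), radius l
subtract pairs → two planes through P
plane₁₂: -0.3511x+0.2539y+0.0813z = 0.0053
det = 0.1869;  x = -0.0166+0.2938z,  y = -0.0020+0.0863z
into |P−S₁|² = l²: 1.0938z² + 0.1111z + -0.2277 = 0;  Δ = 1.0084;  z = -0.5098 or 0.4083 → z<0 root = -0.5098
x = -0.1664, y = -0.0459

(-0.1664, -0.0459, -0.5098)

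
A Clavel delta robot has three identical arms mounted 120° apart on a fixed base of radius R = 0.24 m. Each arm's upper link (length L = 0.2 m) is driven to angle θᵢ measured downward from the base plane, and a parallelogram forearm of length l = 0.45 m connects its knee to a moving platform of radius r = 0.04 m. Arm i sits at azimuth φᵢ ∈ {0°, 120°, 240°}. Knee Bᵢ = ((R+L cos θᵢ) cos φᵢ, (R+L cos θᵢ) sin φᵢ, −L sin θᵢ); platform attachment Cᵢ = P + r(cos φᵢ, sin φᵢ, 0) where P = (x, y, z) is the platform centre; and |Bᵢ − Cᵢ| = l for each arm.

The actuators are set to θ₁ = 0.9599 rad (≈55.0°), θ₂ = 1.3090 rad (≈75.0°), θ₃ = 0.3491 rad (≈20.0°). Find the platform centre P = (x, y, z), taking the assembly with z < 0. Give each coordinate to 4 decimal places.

arm 1 at φ=0.0°: (R−r)+L cos θ1 = 0.3147;  O1 = (0.3147, 0.0000, -0.1638)
O2 = (0.2518·cos120.0°, 0.2518·sin120.0°, -0.1932) = (-0.1259, 0.2180, -0.1932)
φ3=240.0°: virtual centre (-0.1940, -0.3360, -0.0684), radius l
eliminate P² terms by subtracting sphere 1 from 2 and 3
[-0.8812 0.4361 -0.0587]·P = -0.0252;  [-1.0174 -0.6719 0.1908]·P = 0.0293
Cramer: x(z) = 0.0040+0.0423z;  y(z) = -0.0497+0.2200z
sphere 1 gives Az²+Bz+C=0 with A=1.0502, B=0.2795, C=-0.0767;  B²−4AC=0.4001;  roots -0.4343, 0.1681;  negative root z = -0.4343
x = -0.0143, y = -0.1452

(-0.0143, -0.1452, -0.4343)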